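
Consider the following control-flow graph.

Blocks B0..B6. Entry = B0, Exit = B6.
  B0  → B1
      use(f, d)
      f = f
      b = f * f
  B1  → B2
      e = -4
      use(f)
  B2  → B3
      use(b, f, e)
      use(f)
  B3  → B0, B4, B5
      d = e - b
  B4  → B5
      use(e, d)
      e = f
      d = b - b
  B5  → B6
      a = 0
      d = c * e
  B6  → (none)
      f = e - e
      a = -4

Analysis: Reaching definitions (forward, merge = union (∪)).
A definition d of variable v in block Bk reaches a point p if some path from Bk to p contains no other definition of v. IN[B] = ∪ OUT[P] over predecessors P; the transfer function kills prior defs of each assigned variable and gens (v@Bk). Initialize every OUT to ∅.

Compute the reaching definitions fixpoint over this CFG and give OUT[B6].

Answer: {a@B6, b@B0, d@B5, e@B1, e@B4, f@B6}

Derivation:
Converged values:
  B0:   IN={b@B0, d@B3, e@B1, f@B0}   OUT={b@B0, d@B3, e@B1, f@B0}
  B1:   IN={b@B0, d@B3, e@B1, f@B0}   OUT={b@B0, d@B3, e@B1, f@B0}
  B2:   IN={b@B0, d@B3, e@B1, f@B0}   OUT={b@B0, d@B3, e@B1, f@B0}
  B3:   IN={b@B0, d@B3, e@B1, f@B0}   OUT={b@B0, d@B3, e@B1, f@B0}
  B4:   IN={b@B0, d@B3, e@B1, f@B0}   OUT={b@B0, d@B4, e@B4, f@B0}
  B5:   IN={b@B0, d@B3, d@B4, e@B1, e@B4, f@B0}   OUT={a@B5, b@B0, d@B5, e@B1, e@B4, f@B0}
  B6:   IN={a@B5, b@B0, d@B5, e@B1, e@B4, f@B0}   OUT={a@B6, b@B0, d@B5, e@B1, e@B4, f@B6}

Merge at B6: IN[B6] = OUT[B5] = {a@B5, b@B0, d@B5, e@B1, e@B4, f@B0}
Applying B6's transfer function to that IN value gives OUT[B6] (row B6 above).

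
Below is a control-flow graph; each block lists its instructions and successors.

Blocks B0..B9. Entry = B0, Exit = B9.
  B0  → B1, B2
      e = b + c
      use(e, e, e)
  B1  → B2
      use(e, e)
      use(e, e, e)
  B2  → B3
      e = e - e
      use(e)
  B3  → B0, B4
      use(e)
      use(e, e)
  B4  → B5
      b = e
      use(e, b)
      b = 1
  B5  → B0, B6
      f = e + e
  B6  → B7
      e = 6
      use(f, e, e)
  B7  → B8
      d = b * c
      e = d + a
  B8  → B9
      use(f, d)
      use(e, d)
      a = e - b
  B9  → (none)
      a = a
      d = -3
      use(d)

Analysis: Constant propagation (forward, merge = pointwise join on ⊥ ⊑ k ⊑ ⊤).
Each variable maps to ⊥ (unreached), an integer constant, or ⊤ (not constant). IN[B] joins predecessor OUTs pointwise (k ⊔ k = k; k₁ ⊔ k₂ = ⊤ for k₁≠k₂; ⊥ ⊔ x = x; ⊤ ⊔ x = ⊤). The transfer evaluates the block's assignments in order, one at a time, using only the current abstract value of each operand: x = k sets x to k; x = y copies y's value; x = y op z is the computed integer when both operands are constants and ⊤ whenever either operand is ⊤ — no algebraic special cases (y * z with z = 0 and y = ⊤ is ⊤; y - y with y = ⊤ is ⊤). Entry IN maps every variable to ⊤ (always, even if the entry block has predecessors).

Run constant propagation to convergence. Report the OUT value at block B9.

Per-block solution:
  B0:   IN=(all ⊤)   OUT=(all ⊤)
  B1:   IN=(all ⊤)   OUT=(all ⊤)
  B2:   IN=(all ⊤)   OUT=(all ⊤)
  B3:   IN=(all ⊤)   OUT=(all ⊤)
  B4:   IN=(all ⊤)   OUT={b:1; rest ⊤}
  B5:   IN={b:1; rest ⊤}   OUT={b:1; rest ⊤}
  B6:   IN={b:1; rest ⊤}   OUT={b:1, e:6; rest ⊤}
  B7:   IN={b:1, e:6; rest ⊤}   OUT={b:1; rest ⊤}
  B8:   IN={b:1; rest ⊤}   OUT={b:1; rest ⊤}
  B9:   IN={b:1; rest ⊤}   OUT={b:1, d:-3; rest ⊤}

Merge at B9: IN[B9] = OUT[B8] = {a: ⊤, b: 1, c: ⊤, d: ⊤, e: ⊤, f: ⊤}
Applying B9's transfer function to that IN value gives OUT[B9] (row B9 above).

Answer: {a: ⊤, b: 1, c: ⊤, d: -3, e: ⊤, f: ⊤}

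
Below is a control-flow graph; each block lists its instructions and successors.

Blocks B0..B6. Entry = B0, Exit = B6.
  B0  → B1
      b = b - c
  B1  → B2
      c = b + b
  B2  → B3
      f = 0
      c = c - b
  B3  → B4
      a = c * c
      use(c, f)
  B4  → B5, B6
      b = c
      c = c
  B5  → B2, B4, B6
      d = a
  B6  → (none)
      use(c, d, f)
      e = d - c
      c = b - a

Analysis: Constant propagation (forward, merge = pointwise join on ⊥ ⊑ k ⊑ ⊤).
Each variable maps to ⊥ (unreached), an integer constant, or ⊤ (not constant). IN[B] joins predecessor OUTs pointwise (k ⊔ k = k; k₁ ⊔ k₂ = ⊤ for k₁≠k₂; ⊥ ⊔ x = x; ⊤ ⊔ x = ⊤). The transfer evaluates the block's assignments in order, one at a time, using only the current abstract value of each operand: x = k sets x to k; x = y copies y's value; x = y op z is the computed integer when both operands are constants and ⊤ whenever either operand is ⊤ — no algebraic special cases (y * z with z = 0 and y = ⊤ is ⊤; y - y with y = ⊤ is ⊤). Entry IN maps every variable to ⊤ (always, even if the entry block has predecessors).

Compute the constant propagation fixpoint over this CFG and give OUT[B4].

Answer: {a: ⊤, b: ⊤, c: ⊤, d: ⊤, e: ⊤, f: 0}

Trace:
Fixpoint table:
  B0:   IN=(all ⊤)   OUT=(all ⊤)
  B1:   IN=(all ⊤)   OUT=(all ⊤)
  B2:   IN=(all ⊤)   OUT={f:0; rest ⊤}
  B3:   IN={f:0; rest ⊤}   OUT={f:0; rest ⊤}
  B4:   IN={f:0; rest ⊤}   OUT={f:0; rest ⊤}
  B5:   IN={f:0; rest ⊤}   OUT={f:0; rest ⊤}
  B6:   IN={f:0; rest ⊤}   OUT={f:0; rest ⊤}

Merge at B4: IN[B4] = OUT[B3] ⊔ OUT[B5] = {a: ⊤, b: ⊤, c: ⊤, d: ⊤, e: ⊤, f: 0}
Applying B4's transfer function to that IN value gives OUT[B4] (row B4 above).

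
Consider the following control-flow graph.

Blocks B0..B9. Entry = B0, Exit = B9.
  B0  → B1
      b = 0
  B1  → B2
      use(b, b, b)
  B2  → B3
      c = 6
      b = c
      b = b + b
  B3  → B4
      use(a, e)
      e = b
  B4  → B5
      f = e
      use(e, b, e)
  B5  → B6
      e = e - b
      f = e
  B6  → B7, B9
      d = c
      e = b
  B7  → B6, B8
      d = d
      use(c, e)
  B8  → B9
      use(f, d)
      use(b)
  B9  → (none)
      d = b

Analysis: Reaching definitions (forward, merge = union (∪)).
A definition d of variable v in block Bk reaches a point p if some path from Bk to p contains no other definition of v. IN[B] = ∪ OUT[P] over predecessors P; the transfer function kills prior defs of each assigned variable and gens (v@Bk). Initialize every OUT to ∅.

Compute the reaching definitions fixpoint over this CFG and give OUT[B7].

Fixpoint table:
  B0:   IN={}   OUT={b@B0}
  B1:   IN={b@B0}   OUT={b@B0}
  B2:   IN={b@B0}   OUT={b@B2, c@B2}
  B3:   IN={b@B2, c@B2}   OUT={b@B2, c@B2, e@B3}
  B4:   IN={b@B2, c@B2, e@B3}   OUT={b@B2, c@B2, e@B3, f@B4}
  B5:   IN={b@B2, c@B2, e@B3, f@B4}   OUT={b@B2, c@B2, e@B5, f@B5}
  B6:   IN={b@B2, c@B2, d@B7, e@B5, e@B6, f@B5}   OUT={b@B2, c@B2, d@B6, e@B6, f@B5}
  B7:   IN={b@B2, c@B2, d@B6, e@B6, f@B5}   OUT={b@B2, c@B2, d@B7, e@B6, f@B5}
  B8:   IN={b@B2, c@B2, d@B7, e@B6, f@B5}   OUT={b@B2, c@B2, d@B7, e@B6, f@B5}
  B9:   IN={b@B2, c@B2, d@B6, d@B7, e@B6, f@B5}   OUT={b@B2, c@B2, d@B9, e@B6, f@B5}

Merge at B7: IN[B7] = OUT[B6] = {b@B2, c@B2, d@B6, e@B6, f@B5}
Applying B7's transfer function to that IN value gives OUT[B7] (row B7 above).

Answer: {b@B2, c@B2, d@B7, e@B6, f@B5}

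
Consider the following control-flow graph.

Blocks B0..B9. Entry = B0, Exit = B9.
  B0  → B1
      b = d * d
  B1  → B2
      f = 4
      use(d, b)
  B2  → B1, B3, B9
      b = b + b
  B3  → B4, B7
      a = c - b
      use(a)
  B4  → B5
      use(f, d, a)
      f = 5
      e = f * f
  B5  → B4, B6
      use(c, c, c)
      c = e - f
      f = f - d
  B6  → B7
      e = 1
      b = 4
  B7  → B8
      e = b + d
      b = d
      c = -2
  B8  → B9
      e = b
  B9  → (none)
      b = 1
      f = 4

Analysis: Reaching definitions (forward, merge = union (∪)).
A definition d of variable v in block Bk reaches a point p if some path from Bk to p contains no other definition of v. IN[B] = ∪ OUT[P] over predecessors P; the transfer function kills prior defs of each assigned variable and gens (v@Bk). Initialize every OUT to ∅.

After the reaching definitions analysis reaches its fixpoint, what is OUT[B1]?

Converged values:
  B0:   IN={}   OUT={b@B0}
  B1:   IN={b@B0, b@B2, f@B1}   OUT={b@B0, b@B2, f@B1}
  B2:   IN={b@B0, b@B2, f@B1}   OUT={b@B2, f@B1}
  B3:   IN={b@B2, f@B1}   OUT={a@B3, b@B2, f@B1}
  B4:   IN={a@B3, b@B2, c@B5, e@B4, f@B1, f@B5}   OUT={a@B3, b@B2, c@B5, e@B4, f@B4}
  B5:   IN={a@B3, b@B2, c@B5, e@B4, f@B4}   OUT={a@B3, b@B2, c@B5, e@B4, f@B5}
  B6:   IN={a@B3, b@B2, c@B5, e@B4, f@B5}   OUT={a@B3, b@B6, c@B5, e@B6, f@B5}
  B7:   IN={a@B3, b@B2, b@B6, c@B5, e@B6, f@B1, f@B5}   OUT={a@B3, b@B7, c@B7, e@B7, f@B1, f@B5}
  B8:   IN={a@B3, b@B7, c@B7, e@B7, f@B1, f@B5}   OUT={a@B3, b@B7, c@B7, e@B8, f@B1, f@B5}
  B9:   IN={a@B3, b@B2, b@B7, c@B7, e@B8, f@B1, f@B5}   OUT={a@B3, b@B9, c@B7, e@B8, f@B9}

Merge at B1: IN[B1] = OUT[B0] ⊔ OUT[B2] = {b@B0, b@B2, f@B1}
Applying B1's transfer function to that IN value gives OUT[B1] (row B1 above).

Answer: {b@B0, b@B2, f@B1}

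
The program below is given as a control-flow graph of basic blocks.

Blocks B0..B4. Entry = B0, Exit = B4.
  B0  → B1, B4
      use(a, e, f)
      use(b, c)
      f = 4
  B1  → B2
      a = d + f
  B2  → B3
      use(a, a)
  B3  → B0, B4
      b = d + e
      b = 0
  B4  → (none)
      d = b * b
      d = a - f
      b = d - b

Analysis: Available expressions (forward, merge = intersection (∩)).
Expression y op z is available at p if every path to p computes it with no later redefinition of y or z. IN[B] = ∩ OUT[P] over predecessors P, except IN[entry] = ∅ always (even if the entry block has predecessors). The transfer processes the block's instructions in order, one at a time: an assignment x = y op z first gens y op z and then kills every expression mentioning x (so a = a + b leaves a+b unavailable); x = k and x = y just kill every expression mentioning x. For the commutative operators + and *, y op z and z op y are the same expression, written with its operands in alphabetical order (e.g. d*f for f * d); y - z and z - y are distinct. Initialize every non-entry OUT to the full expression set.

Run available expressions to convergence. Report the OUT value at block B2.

Converged values:
  B0:   IN={}   OUT={}
  B1:   IN={}   OUT={d+f}
  B2:   IN={d+f}   OUT={d+f}
  B3:   IN={d+f}   OUT={d+e, d+f}
  B4:   IN={}   OUT={a-f}

Merge at B2: IN[B2] = OUT[B1] = {d+f}
Applying B2's transfer function to that IN value gives OUT[B2] (row B2 above).

Answer: {d+f}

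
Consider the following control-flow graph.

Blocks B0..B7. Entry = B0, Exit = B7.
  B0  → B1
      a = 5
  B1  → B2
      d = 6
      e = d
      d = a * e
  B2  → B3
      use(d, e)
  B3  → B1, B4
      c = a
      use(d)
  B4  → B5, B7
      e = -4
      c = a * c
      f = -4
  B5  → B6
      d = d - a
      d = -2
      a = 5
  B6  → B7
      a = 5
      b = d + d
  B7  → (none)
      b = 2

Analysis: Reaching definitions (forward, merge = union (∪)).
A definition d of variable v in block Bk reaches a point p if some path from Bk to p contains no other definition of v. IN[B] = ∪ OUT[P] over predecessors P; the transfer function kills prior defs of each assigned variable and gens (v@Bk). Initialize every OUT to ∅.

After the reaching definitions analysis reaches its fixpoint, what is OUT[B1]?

Converged values:
  B0:   IN={}   OUT={a@B0}
  B1:   IN={a@B0, c@B3, d@B1, e@B1}   OUT={a@B0, c@B3, d@B1, e@B1}
  B2:   IN={a@B0, c@B3, d@B1, e@B1}   OUT={a@B0, c@B3, d@B1, e@B1}
  B3:   IN={a@B0, c@B3, d@B1, e@B1}   OUT={a@B0, c@B3, d@B1, e@B1}
  B4:   IN={a@B0, c@B3, d@B1, e@B1}   OUT={a@B0, c@B4, d@B1, e@B4, f@B4}
  B5:   IN={a@B0, c@B4, d@B1, e@B4, f@B4}   OUT={a@B5, c@B4, d@B5, e@B4, f@B4}
  B6:   IN={a@B5, c@B4, d@B5, e@B4, f@B4}   OUT={a@B6, b@B6, c@B4, d@B5, e@B4, f@B4}
  B7:   IN={a@B0, a@B6, b@B6, c@B4, d@B1, d@B5, e@B4, f@B4}   OUT={a@B0, a@B6, b@B7, c@B4, d@B1, d@B5, e@B4, f@B4}

Merge at B1: IN[B1] = OUT[B0] ⊔ OUT[B3] = {a@B0, c@B3, d@B1, e@B1}
Applying B1's transfer function to that IN value gives OUT[B1] (row B1 above).

Answer: {a@B0, c@B3, d@B1, e@B1}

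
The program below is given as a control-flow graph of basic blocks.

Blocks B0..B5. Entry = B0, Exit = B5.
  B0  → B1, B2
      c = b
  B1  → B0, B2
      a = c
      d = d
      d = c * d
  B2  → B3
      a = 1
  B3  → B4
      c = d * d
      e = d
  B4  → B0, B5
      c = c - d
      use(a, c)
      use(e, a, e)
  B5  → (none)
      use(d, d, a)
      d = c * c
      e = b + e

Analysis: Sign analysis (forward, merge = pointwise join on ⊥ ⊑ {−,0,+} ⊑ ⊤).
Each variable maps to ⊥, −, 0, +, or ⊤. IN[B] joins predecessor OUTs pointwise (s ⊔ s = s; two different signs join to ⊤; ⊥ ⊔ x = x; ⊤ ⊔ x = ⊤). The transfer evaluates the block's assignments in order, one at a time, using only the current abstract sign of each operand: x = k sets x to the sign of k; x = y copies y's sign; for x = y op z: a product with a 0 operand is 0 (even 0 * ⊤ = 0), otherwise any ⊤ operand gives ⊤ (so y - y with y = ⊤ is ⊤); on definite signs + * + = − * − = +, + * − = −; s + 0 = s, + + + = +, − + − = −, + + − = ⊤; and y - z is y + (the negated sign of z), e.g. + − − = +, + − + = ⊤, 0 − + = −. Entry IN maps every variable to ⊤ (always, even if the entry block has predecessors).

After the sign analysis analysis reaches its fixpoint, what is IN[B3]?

Converged values:
  B0:  IN=(all ⊤)  OUT=(all ⊤)
  B1:  IN=(all ⊤)  OUT=(all ⊤)
  B2:  IN=(all ⊤)  OUT={a:+; rest ⊤}
  B3:  IN={a:+; rest ⊤}  OUT={a:+; rest ⊤}
  B4:  IN={a:+; rest ⊤}  OUT={a:+; rest ⊤}
  B5:  IN={a:+; rest ⊤}  OUT={a:+; rest ⊤}

Merge at B3: IN[B3] = OUT[B2] = {a: +, b: ⊤, c: ⊤, d: ⊤, e: ⊤, f: ⊤}

Answer: {a: +, b: ⊤, c: ⊤, d: ⊤, e: ⊤, f: ⊤}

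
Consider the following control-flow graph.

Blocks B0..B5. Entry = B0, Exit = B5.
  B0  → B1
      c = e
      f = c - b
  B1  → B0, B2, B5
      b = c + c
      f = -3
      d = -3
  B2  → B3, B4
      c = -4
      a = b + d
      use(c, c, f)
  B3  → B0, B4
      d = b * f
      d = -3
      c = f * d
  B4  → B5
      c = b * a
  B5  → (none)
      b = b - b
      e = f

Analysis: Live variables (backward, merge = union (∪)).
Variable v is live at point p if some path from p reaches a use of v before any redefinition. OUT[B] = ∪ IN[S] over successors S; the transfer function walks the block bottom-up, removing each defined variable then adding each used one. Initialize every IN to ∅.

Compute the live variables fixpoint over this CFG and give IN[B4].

Answer: {a, b, f}

Trace:
Converged values:
  B0:   IN={b, e}   OUT={c, e}
  B1:   IN={c, e}   OUT={b, d, e, f}
  B2:   IN={b, d, e, f}   OUT={a, b, e, f}
  B3:   IN={a, b, e, f}   OUT={a, b, e, f}
  B4:   IN={a, b, f}   OUT={b, f}
  B5:   IN={b, f}   OUT={}

Merge at B4: OUT[B4] = IN[B5] = {b, f}
Applying B4's transfer function to that OUT value gives IN[B4] (row B4 above).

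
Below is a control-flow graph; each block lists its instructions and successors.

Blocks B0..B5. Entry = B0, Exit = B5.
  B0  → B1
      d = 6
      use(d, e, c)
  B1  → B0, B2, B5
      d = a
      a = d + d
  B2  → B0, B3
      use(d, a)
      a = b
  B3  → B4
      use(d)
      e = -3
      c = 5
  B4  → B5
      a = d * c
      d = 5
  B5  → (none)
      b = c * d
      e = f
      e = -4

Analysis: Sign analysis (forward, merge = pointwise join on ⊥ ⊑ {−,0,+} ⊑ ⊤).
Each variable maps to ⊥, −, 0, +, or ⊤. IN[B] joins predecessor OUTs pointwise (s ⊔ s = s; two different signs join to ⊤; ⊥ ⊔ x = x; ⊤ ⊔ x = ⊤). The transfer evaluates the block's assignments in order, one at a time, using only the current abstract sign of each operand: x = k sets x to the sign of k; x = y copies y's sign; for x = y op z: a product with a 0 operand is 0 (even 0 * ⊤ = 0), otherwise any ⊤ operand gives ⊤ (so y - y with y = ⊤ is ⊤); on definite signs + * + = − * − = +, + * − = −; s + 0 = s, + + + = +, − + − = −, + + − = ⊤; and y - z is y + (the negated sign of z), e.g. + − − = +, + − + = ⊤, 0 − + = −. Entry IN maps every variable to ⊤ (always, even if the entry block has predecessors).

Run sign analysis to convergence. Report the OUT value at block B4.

Answer: {a: ⊤, b: ⊤, c: +, d: +, e: -, f: ⊤}

Working:
Per-block solution:
  B0:  IN=(all ⊤)  OUT={d:+; rest ⊤}
  B1:  IN={d:+; rest ⊤}  OUT=(all ⊤)
  B2:  IN=(all ⊤)  OUT=(all ⊤)
  B3:  IN=(all ⊤)  OUT={c:+, e:-; rest ⊤}
  B4:  IN={c:+, e:-; rest ⊤}  OUT={c:+, d:+, e:-; rest ⊤}
  B5:  IN=(all ⊤)  OUT={e:-; rest ⊤}

Merge at B4: IN[B4] = OUT[B3] = {a: ⊤, b: ⊤, c: +, d: ⊤, e: -, f: ⊤}
Applying B4's transfer function to that IN value gives OUT[B4] (row B4 above).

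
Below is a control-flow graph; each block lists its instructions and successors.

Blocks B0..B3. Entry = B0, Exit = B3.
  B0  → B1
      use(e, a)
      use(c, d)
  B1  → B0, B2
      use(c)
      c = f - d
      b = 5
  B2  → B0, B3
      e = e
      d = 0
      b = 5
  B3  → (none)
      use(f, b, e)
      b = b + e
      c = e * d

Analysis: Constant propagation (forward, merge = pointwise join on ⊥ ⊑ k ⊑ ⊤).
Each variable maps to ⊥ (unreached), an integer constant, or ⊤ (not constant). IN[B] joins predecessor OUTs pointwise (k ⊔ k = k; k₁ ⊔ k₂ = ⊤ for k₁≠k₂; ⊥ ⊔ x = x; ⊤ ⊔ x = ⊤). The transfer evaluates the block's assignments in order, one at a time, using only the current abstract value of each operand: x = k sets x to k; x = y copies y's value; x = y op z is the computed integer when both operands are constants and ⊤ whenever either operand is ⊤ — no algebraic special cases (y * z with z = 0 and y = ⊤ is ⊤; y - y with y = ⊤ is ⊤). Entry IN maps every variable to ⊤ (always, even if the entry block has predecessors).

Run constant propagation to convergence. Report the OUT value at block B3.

Converged values:
  B0:  IN=(all ⊤)  OUT=(all ⊤)
  B1:  IN=(all ⊤)  OUT={b:5; rest ⊤}
  B2:  IN={b:5; rest ⊤}  OUT={b:5, d:0; rest ⊤}
  B3:  IN={b:5, d:0; rest ⊤}  OUT={d:0; rest ⊤}

Merge at B3: IN[B3] = OUT[B2] = {a: ⊤, b: 5, c: ⊤, d: 0, e: ⊤, f: ⊤}
Applying B3's transfer function to that IN value gives OUT[B3] (row B3 above).

Answer: {a: ⊤, b: ⊤, c: ⊤, d: 0, e: ⊤, f: ⊤}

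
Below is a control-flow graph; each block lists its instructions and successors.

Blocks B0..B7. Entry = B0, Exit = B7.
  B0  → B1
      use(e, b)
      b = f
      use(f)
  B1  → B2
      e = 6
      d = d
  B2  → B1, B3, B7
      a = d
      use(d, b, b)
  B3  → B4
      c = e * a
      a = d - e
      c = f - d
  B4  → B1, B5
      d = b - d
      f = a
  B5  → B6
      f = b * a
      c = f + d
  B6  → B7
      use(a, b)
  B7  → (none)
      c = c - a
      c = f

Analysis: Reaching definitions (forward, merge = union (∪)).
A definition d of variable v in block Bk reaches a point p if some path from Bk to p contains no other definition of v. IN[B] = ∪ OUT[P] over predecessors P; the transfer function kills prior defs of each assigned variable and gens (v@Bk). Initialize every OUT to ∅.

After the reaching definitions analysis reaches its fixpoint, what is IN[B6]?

Fixpoint table:
  B0:   IN={}   OUT={b@B0}
  B1:   IN={a@B2, a@B3, b@B0, c@B3, d@B1, d@B4, e@B1, f@B4}   OUT={a@B2, a@B3, b@B0, c@B3, d@B1, e@B1, f@B4}
  B2:   IN={a@B2, a@B3, b@B0, c@B3, d@B1, e@B1, f@B4}   OUT={a@B2, b@B0, c@B3, d@B1, e@B1, f@B4}
  B3:   IN={a@B2, b@B0, c@B3, d@B1, e@B1, f@B4}   OUT={a@B3, b@B0, c@B3, d@B1, e@B1, f@B4}
  B4:   IN={a@B3, b@B0, c@B3, d@B1, e@B1, f@B4}   OUT={a@B3, b@B0, c@B3, d@B4, e@B1, f@B4}
  B5:   IN={a@B3, b@B0, c@B3, d@B4, e@B1, f@B4}   OUT={a@B3, b@B0, c@B5, d@B4, e@B1, f@B5}
  B6:   IN={a@B3, b@B0, c@B5, d@B4, e@B1, f@B5}   OUT={a@B3, b@B0, c@B5, d@B4, e@B1, f@B5}
  B7:   IN={a@B2, a@B3, b@B0, c@B3, c@B5, d@B1, d@B4, e@B1, f@B4, f@B5}   OUT={a@B2, a@B3, b@B0, c@B7, d@B1, d@B4, e@B1, f@B4, f@B5}

Merge at B6: IN[B6] = OUT[B5] = {a@B3, b@B0, c@B5, d@B4, e@B1, f@B5}

Answer: {a@B3, b@B0, c@B5, d@B4, e@B1, f@B5}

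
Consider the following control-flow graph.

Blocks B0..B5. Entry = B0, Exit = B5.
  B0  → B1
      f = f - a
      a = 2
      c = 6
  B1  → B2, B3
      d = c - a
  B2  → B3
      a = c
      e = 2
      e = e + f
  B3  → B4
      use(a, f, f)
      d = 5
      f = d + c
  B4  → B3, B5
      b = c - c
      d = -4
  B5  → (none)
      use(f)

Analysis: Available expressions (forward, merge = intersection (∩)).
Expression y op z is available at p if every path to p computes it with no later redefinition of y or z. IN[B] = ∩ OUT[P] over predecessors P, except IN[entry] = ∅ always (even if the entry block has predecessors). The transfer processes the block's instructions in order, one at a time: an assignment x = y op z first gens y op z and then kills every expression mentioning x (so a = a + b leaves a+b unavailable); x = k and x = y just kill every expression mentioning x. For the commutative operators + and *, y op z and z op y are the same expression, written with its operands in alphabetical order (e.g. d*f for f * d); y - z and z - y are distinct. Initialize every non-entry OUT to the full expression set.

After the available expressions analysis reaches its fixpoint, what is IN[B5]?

Fixpoint table:
  B0:   IN={}   OUT={}
  B1:   IN={}   OUT={c-a}
  B2:   IN={c-a}   OUT={}
  B3:   IN={}   OUT={c+d}
  B4:   IN={c+d}   OUT={c-c}
  B5:   IN={c-c}   OUT={c-c}

Merge at B5: IN[B5] = OUT[B4] = {c-c}

Answer: {c-c}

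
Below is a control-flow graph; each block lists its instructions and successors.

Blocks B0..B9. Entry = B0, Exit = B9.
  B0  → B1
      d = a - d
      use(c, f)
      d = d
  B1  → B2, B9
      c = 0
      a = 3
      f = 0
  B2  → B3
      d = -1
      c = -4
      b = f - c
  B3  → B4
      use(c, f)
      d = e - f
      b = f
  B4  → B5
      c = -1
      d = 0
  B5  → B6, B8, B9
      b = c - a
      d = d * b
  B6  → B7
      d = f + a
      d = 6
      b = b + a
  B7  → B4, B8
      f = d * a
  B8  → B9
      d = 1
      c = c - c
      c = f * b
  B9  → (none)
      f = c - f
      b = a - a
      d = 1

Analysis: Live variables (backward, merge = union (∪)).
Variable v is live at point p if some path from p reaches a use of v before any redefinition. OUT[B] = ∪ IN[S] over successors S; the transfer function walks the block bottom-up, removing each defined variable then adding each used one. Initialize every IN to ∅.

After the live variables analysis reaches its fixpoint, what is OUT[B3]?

Answer: {a, f}

Trace:
Converged values:
  B0:  IN={a, c, d, e, f}  OUT={e}
  B1:  IN={e}  OUT={a, c, e, f}
  B2:  IN={a, e, f}  OUT={a, c, e, f}
  B3:  IN={a, c, e, f}  OUT={a, f}
  B4:  IN={a, f}  OUT={a, c, d, f}
  B5:  IN={a, c, d, f}  OUT={a, b, c, f}
  B6:  IN={a, b, c, f}  OUT={a, b, c, d}
  B7:  IN={a, b, c, d}  OUT={a, b, c, f}
  B8:  IN={a, b, c, f}  OUT={a, c, f}
  B9:  IN={a, c, f}  OUT={}

Merge at B3: OUT[B3] = IN[B4] = {a, f}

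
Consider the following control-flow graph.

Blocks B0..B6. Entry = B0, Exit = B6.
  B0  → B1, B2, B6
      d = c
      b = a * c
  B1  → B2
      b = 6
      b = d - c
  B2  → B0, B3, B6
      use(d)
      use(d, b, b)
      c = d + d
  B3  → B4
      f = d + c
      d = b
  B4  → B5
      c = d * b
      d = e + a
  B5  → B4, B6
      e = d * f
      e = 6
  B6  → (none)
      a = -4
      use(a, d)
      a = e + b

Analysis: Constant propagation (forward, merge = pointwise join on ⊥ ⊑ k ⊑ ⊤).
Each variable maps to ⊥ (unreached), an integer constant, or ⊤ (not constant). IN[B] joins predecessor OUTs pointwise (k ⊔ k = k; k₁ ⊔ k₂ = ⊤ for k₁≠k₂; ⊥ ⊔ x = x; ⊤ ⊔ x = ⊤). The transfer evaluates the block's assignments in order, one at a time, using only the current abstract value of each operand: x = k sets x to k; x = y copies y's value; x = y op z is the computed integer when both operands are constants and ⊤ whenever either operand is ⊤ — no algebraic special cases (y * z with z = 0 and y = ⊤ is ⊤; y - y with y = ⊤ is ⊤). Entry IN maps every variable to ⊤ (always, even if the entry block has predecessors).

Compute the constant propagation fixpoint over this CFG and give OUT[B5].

Answer: {a: ⊤, b: ⊤, c: ⊤, d: ⊤, e: 6, f: ⊤}

Trace:
Per-block solution:
  B0:   IN=(all ⊤)   OUT=(all ⊤)
  B1:   IN=(all ⊤)   OUT=(all ⊤)
  B2:   IN=(all ⊤)   OUT=(all ⊤)
  B3:   IN=(all ⊤)   OUT=(all ⊤)
  B4:   IN=(all ⊤)   OUT=(all ⊤)
  B5:   IN=(all ⊤)   OUT={e:6; rest ⊤}
  B6:   IN=(all ⊤)   OUT=(all ⊤)

Merge at B5: IN[B5] = OUT[B4] = {a: ⊤, b: ⊤, c: ⊤, d: ⊤, e: ⊤, f: ⊤}
Applying B5's transfer function to that IN value gives OUT[B5] (row B5 above).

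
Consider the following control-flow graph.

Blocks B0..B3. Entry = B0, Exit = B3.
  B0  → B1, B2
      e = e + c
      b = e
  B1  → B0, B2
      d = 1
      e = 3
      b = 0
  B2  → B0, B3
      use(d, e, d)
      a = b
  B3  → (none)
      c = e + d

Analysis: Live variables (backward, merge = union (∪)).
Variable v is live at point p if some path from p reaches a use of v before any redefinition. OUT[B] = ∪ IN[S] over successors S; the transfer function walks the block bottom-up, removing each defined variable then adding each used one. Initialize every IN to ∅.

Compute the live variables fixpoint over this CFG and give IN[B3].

Answer: {d, e}

Trace:
Fixpoint table:
  B0: | IN={c, d, e} | OUT={b, c, d, e}
  B1: | IN={c} | OUT={b, c, d, e}
  B2: | IN={b, c, d, e} | OUT={c, d, e}
  B3: | IN={d, e} | OUT={}

B3 is the boundary node: OUT[B3] = {}
Applying B3's transfer function to that OUT value gives IN[B3] (row B3 above).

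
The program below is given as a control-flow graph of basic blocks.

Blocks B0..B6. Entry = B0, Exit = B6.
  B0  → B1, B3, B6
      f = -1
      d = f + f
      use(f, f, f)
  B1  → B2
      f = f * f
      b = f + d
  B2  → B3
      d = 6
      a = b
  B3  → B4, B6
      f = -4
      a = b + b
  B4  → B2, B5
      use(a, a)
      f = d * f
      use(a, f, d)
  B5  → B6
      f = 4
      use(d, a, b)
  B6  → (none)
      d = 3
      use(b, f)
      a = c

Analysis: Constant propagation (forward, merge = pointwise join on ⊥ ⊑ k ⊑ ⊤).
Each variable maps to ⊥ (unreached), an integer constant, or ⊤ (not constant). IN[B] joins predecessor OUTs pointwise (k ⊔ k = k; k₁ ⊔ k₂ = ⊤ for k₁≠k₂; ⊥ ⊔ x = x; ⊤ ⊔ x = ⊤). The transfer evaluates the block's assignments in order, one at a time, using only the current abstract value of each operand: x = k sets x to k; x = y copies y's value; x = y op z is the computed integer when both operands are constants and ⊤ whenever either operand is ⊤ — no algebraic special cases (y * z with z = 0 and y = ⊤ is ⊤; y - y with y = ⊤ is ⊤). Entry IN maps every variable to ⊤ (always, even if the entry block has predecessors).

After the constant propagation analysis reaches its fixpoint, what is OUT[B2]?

Answer: {a: ⊤, b: ⊤, c: ⊤, d: 6, e: ⊤, f: ⊤}

Trace:
Converged values:
  B0:  IN=(all ⊤)  OUT={d:-2, f:-1; rest ⊤}
  B1:  IN={d:-2, f:-1; rest ⊤}  OUT={b:-1, d:-2, f:1; rest ⊤}
  B2:  IN=(all ⊤)  OUT={d:6; rest ⊤}
  B3:  IN=(all ⊤)  OUT={f:-4; rest ⊤}
  B4:  IN={f:-4; rest ⊤}  OUT=(all ⊤)
  B5:  IN=(all ⊤)  OUT={f:4; rest ⊤}
  B6:  IN=(all ⊤)  OUT={d:3; rest ⊤}

Merge at B2: IN[B2] = OUT[B1] ⊔ OUT[B4] = {a: ⊤, b: ⊤, c: ⊤, d: ⊤, e: ⊤, f: ⊤}
Applying B2's transfer function to that IN value gives OUT[B2] (row B2 above).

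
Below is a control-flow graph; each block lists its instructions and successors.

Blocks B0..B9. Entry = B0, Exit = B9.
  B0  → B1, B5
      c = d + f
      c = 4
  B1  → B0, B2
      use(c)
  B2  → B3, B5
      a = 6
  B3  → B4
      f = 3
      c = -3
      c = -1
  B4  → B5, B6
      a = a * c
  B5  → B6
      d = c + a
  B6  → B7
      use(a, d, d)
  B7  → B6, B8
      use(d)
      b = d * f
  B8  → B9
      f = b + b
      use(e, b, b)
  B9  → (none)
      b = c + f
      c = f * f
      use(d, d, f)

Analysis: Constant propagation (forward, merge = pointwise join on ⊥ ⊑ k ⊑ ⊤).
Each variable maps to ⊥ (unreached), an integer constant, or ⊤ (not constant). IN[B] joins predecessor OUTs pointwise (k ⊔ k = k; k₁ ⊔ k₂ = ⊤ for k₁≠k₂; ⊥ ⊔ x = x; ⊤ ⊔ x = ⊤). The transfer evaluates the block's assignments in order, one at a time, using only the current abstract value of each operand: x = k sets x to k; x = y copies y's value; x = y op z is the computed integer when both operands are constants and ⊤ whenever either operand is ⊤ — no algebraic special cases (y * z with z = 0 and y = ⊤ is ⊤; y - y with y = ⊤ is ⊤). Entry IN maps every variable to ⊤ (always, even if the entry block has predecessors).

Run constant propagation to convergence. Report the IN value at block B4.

Per-block solution:
  B0:  IN=(all ⊤)  OUT={c:4; rest ⊤}
  B1:  IN={c:4; rest ⊤}  OUT={c:4; rest ⊤}
  B2:  IN={c:4; rest ⊤}  OUT={a:6, c:4; rest ⊤}
  B3:  IN={a:6, c:4; rest ⊤}  OUT={a:6, c:-1, f:3; rest ⊤}
  B4:  IN={a:6, c:-1, f:3; rest ⊤}  OUT={a:-6, c:-1, f:3; rest ⊤}
  B5:  IN=(all ⊤)  OUT=(all ⊤)
  B6:  IN=(all ⊤)  OUT=(all ⊤)
  B7:  IN=(all ⊤)  OUT=(all ⊤)
  B8:  IN=(all ⊤)  OUT=(all ⊤)
  B9:  IN=(all ⊤)  OUT=(all ⊤)

Merge at B4: IN[B4] = OUT[B3] = {a: 6, b: ⊤, c: -1, d: ⊤, e: ⊤, f: 3}

Answer: {a: 6, b: ⊤, c: -1, d: ⊤, e: ⊤, f: 3}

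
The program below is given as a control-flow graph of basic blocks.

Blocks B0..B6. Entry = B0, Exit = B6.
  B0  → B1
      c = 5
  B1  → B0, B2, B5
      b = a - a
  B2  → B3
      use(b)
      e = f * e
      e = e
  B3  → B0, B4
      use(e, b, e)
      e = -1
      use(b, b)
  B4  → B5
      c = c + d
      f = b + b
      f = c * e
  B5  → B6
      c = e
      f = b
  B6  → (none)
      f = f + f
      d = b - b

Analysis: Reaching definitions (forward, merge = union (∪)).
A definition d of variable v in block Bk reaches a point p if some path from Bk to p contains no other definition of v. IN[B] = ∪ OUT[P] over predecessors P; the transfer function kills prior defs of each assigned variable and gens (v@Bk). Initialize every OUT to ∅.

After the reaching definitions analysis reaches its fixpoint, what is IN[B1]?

Answer: {b@B1, c@B0, e@B3}

Working:
Per-block solution:
  B0:  IN={b@B1, c@B0, e@B3}  OUT={b@B1, c@B0, e@B3}
  B1:  IN={b@B1, c@B0, e@B3}  OUT={b@B1, c@B0, e@B3}
  B2:  IN={b@B1, c@B0, e@B3}  OUT={b@B1, c@B0, e@B2}
  B3:  IN={b@B1, c@B0, e@B2}  OUT={b@B1, c@B0, e@B3}
  B4:  IN={b@B1, c@B0, e@B3}  OUT={b@B1, c@B4, e@B3, f@B4}
  B5:  IN={b@B1, c@B0, c@B4, e@B3, f@B4}  OUT={b@B1, c@B5, e@B3, f@B5}
  B6:  IN={b@B1, c@B5, e@B3, f@B5}  OUT={b@B1, c@B5, d@B6, e@B3, f@B6}

Merge at B1: IN[B1] = OUT[B0] = {b@B1, c@B0, e@B3}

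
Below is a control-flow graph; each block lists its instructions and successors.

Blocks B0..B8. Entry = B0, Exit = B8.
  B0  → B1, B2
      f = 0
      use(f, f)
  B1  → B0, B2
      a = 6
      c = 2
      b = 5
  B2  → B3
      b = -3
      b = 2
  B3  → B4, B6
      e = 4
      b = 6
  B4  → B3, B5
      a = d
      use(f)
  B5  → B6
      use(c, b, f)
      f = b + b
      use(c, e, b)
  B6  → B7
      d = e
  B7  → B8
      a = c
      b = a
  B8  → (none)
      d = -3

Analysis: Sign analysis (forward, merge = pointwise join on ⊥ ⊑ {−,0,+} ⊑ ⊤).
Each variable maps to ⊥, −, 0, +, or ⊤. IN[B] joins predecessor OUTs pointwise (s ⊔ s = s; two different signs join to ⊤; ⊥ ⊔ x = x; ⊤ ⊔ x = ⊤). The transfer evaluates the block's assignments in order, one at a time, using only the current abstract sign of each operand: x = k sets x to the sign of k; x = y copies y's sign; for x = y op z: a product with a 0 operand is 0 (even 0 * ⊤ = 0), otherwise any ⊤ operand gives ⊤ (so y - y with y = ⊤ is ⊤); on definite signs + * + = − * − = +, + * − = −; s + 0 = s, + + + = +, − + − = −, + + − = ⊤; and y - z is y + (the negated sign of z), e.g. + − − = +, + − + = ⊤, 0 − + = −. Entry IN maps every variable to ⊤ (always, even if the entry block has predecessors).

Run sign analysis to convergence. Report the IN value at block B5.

Fixpoint table:
  B0:   IN=(all ⊤)   OUT={f:0; rest ⊤}
  B1:   IN={f:0; rest ⊤}   OUT={a:+, b:+, c:+, f:0; rest ⊤}
  B2:   IN={f:0; rest ⊤}   OUT={b:+, f:0; rest ⊤}
  B3:   IN={b:+, f:0; rest ⊤}   OUT={b:+, e:+, f:0; rest ⊤}
  B4:   IN={b:+, e:+, f:0; rest ⊤}   OUT={b:+, e:+, f:0; rest ⊤}
  B5:   IN={b:+, e:+, f:0; rest ⊤}   OUT={b:+, e:+, f:+; rest ⊤}
  B6:   IN={b:+, e:+; rest ⊤}   OUT={b:+, d:+, e:+; rest ⊤}
  B7:   IN={b:+, d:+, e:+; rest ⊤}   OUT={d:+, e:+; rest ⊤}
  B8:   IN={d:+, e:+; rest ⊤}   OUT={d:-, e:+; rest ⊤}

Merge at B5: IN[B5] = OUT[B4] = {a: ⊤, b: +, c: ⊤, d: ⊤, e: +, f: 0}

Answer: {a: ⊤, b: +, c: ⊤, d: ⊤, e: +, f: 0}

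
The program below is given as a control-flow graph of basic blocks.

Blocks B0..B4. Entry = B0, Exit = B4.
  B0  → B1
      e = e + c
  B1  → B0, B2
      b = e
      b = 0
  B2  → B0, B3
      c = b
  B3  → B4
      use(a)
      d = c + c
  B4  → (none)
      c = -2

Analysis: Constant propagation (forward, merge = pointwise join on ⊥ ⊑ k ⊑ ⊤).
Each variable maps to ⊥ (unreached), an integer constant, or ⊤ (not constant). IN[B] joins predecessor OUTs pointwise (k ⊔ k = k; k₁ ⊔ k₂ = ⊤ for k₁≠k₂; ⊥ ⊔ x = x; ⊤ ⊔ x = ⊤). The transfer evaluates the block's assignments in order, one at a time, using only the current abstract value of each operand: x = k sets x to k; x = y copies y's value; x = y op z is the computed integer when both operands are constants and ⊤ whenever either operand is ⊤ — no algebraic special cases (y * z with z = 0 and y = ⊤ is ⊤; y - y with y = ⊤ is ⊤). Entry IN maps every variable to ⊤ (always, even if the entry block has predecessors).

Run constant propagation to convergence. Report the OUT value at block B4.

Per-block solution:
  B0:  IN=(all ⊤)  OUT=(all ⊤)
  B1:  IN=(all ⊤)  OUT={b:0; rest ⊤}
  B2:  IN={b:0; rest ⊤}  OUT={b:0, c:0; rest ⊤}
  B3:  IN={b:0, c:0; rest ⊤}  OUT={b:0, c:0, d:0; rest ⊤}
  B4:  IN={b:0, c:0, d:0; rest ⊤}  OUT={b:0, c:-2, d:0; rest ⊤}

Merge at B4: IN[B4] = OUT[B3] = {a: ⊤, b: 0, c: 0, d: 0, e: ⊤, f: ⊤}
Applying B4's transfer function to that IN value gives OUT[B4] (row B4 above).

Answer: {a: ⊤, b: 0, c: -2, d: 0, e: ⊤, f: ⊤}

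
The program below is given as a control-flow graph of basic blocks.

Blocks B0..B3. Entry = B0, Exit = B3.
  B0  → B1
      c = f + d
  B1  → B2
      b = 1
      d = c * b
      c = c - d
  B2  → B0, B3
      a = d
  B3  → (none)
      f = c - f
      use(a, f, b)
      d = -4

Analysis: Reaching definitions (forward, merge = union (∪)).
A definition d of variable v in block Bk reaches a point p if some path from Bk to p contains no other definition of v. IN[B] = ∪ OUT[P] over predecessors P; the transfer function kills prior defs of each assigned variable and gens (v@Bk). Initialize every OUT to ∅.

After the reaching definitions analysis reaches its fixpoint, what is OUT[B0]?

Per-block solution:
  B0: | IN={a@B2, b@B1, c@B1, d@B1} | OUT={a@B2, b@B1, c@B0, d@B1}
  B1: | IN={a@B2, b@B1, c@B0, d@B1} | OUT={a@B2, b@B1, c@B1, d@B1}
  B2: | IN={a@B2, b@B1, c@B1, d@B1} | OUT={a@B2, b@B1, c@B1, d@B1}
  B3: | IN={a@B2, b@B1, c@B1, d@B1} | OUT={a@B2, b@B1, c@B1, d@B3, f@B3}

Merge at B0 (entry node, so the boundary value {} is joined with the incoming edge(s)): IN[B0] = {} ⊔ OUT[B2] = {a@B2, b@B1, c@B1, d@B1}
Applying B0's transfer function to that IN value gives OUT[B0] (row B0 above).

Answer: {a@B2, b@B1, c@B0, d@B1}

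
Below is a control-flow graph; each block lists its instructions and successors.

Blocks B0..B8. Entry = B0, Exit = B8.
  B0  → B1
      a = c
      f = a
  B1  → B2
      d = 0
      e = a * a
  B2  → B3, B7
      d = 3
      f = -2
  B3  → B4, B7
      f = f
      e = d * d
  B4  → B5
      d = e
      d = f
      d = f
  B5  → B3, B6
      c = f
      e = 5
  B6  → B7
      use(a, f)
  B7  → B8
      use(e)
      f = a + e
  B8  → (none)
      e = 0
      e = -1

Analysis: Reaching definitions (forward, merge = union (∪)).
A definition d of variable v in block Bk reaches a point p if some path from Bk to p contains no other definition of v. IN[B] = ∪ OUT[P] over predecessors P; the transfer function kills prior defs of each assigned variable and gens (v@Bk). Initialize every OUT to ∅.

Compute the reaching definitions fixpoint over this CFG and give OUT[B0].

Answer: {a@B0, f@B0}

Trace:
Converged values:
  B0:  IN={}  OUT={a@B0, f@B0}
  B1:  IN={a@B0, f@B0}  OUT={a@B0, d@B1, e@B1, f@B0}
  B2:  IN={a@B0, d@B1, e@B1, f@B0}  OUT={a@B0, d@B2, e@B1, f@B2}
  B3:  IN={a@B0, c@B5, d@B2, d@B4, e@B1, e@B5, f@B2, f@B3}  OUT={a@B0, c@B5, d@B2, d@B4, e@B3, f@B3}
  B4:  IN={a@B0, c@B5, d@B2, d@B4, e@B3, f@B3}  OUT={a@B0, c@B5, d@B4, e@B3, f@B3}
  B5:  IN={a@B0, c@B5, d@B4, e@B3, f@B3}  OUT={a@B0, c@B5, d@B4, e@B5, f@B3}
  B6:  IN={a@B0, c@B5, d@B4, e@B5, f@B3}  OUT={a@B0, c@B5, d@B4, e@B5, f@B3}
  B7:  IN={a@B0, c@B5, d@B2, d@B4, e@B1, e@B3, e@B5, f@B2, f@B3}  OUT={a@B0, c@B5, d@B2, d@B4, e@B1, e@B3, e@B5, f@B7}
  B8:  IN={a@B0, c@B5, d@B2, d@B4, e@B1, e@B3, e@B5, f@B7}  OUT={a@B0, c@B5, d@B2, d@B4, e@B8, f@B7}

B0 is the boundary node: IN[B0] = {}
Applying B0's transfer function to that IN value gives OUT[B0] (row B0 above).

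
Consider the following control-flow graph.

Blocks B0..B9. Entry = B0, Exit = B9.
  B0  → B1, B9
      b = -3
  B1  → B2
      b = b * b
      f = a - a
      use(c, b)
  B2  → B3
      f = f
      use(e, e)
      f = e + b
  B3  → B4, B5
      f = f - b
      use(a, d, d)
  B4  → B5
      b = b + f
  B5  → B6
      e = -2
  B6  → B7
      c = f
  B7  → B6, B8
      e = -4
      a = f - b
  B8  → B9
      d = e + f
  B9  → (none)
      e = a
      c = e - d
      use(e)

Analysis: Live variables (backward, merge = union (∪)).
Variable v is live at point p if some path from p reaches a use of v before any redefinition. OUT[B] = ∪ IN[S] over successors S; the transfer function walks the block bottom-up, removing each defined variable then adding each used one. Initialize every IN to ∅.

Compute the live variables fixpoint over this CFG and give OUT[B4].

Fixpoint table:
  B0: | IN={a, c, d, e} | OUT={a, b, c, d, e}
  B1: | IN={a, b, c, d, e} | OUT={a, b, d, e, f}
  B2: | IN={a, b, d, e, f} | OUT={a, b, d, f}
  B3: | IN={a, b, d, f} | OUT={b, f}
  B4: | IN={b, f} | OUT={b, f}
  B5: | IN={b, f} | OUT={b, f}
  B6: | IN={b, f} | OUT={b, f}
  B7: | IN={b, f} | OUT={a, b, e, f}
  B8: | IN={a, e, f} | OUT={a, d}
  B9: | IN={a, d} | OUT={}

Merge at B4: OUT[B4] = IN[B5] = {b, f}

Answer: {b, f}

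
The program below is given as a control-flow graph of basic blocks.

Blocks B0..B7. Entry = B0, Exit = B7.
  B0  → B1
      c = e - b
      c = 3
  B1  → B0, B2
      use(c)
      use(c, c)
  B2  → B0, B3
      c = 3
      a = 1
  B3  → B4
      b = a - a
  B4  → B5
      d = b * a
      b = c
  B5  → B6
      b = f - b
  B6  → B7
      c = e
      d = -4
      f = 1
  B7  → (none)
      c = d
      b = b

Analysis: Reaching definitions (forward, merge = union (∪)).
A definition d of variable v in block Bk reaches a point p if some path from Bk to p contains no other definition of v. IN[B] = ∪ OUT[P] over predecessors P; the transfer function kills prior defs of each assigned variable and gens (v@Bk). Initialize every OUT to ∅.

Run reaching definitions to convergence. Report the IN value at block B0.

Answer: {a@B2, c@B0, c@B2}

Working:
Fixpoint table:
  B0: | IN={a@B2, c@B0, c@B2} | OUT={a@B2, c@B0}
  B1: | IN={a@B2, c@B0} | OUT={a@B2, c@B0}
  B2: | IN={a@B2, c@B0} | OUT={a@B2, c@B2}
  B3: | IN={a@B2, c@B2} | OUT={a@B2, b@B3, c@B2}
  B4: | IN={a@B2, b@B3, c@B2} | OUT={a@B2, b@B4, c@B2, d@B4}
  B5: | IN={a@B2, b@B4, c@B2, d@B4} | OUT={a@B2, b@B5, c@B2, d@B4}
  B6: | IN={a@B2, b@B5, c@B2, d@B4} | OUT={a@B2, b@B5, c@B6, d@B6, f@B6}
  B7: | IN={a@B2, b@B5, c@B6, d@B6, f@B6} | OUT={a@B2, b@B7, c@B7, d@B6, f@B6}

Merge at B0 (entry node, so the boundary value {} is joined with the incoming edge(s)): IN[B0] = {} ⊔ OUT[B1] ⊔ OUT[B2] = {a@B2, c@B0, c@B2}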